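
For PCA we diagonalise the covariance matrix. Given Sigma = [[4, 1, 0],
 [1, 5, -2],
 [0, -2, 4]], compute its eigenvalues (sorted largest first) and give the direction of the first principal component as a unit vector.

Step 1 — characteristic polynomial p(λ) = det(λI - Sigma) = λ³ - tr·λ² + c_1·λ - det, where tr = trace, c_1 = sum of the principal 2×2 minors, det = det(Sigma):
  tr = 4 + 5 + 4 = 13,
  c_1 = (4·5 - (1)²) + (4·4 - (0)²) + (5·4 - (-2)²) = 19 + 16 + 16 = 51,
  det = 4·(5·4 - (-2)²) - (1)·((1)·4 - (-2)·(0)) + (0)·((1)·(-2) - 5·(0)) = 4·(16) - (1)·(4) + (0)·(-2) = 60.
  So p(λ) = λ³ - 13λ² + 51λ - 60.
Step 2 — look for an integer root (rational root theorem: any rational root is an integer divisor of 60). Testing λ = 4:
  p(4) = 64 - 208 + 204 - 60 = 0  ✓
  Dividing out (λ - 4): p(λ) = (λ - 4)(λ² - 9λ + 15).
Step 3 — remaining eigenvalues from the quadratic λ² - 9λ + 15 = 0:
  Δ = 9² - 4·15 = 81 - 60 = 21,  λ = (9 ± √21)/2 = (9 ± 4.5826)/2 ≈ 6.7913 or 2.2087.
  Sorted: λ_1 = 6.7913,  λ_2 = 4,  λ_3 = 2.2087  (check: sum = 13 = tr ✓).

Step 4 — unit eigenvector for λ_1 ≈ 6.7913: v spans the null space of (Sigma - λ_1 I), whose rows are
  r_1 = (-2.7913, 1, 0),  r_2 = (1, -1.7913, -2),  r_3 = (0, -2, -2.7913).
  v is orthogonal to every row, so take v ∝ r_1 × r_2 = ((1)·(-2) - (0)·(-1.7913), (0)·(1) - (-2.7913)·(-2), (-2.7913)·(-1.7913) - (1)·(1)) ≈ (-2, -5.5826, 4).
  Rescale (multiply by -1 so the first nonzero entry is positive): u = (2, 5.5826, -4).
  ||u|| = √((2)² + (5.5826)² + (-4)²) = √(51.1652) ≈ 7.153,  v_1 = u/||u|| ≈ (0.2796, 0.7805, -0.5592) (||v_1|| = 1).

λ_1 = 6.7913,  λ_2 = 4,  λ_3 = 2.2087;  v_1 ≈ (0.2796, 0.7805, -0.5592)


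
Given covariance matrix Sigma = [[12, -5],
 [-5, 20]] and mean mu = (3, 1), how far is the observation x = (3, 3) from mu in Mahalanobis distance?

Step 1 — centre the observation: (x - mu) = (0, 2).

Step 2 — invert Sigma. det(Sigma) = 12·20 - (-5)² = 215.
  Sigma^{-1} = (1/det) · [[d, -b], [-b, a]] = [[0.093, 0.0233],
 [0.0233, 0.0558]].

Step 3 — form the quadratic (x - mu)^T · Sigma^{-1} · (x - mu):
  Sigma^{-1} · (x - mu) = (0.0465, 0.1116).
  (x - mu)^T · [Sigma^{-1} · (x - mu)] = (0)·(0.0465) + (2)·(0.1116) = 0.2233.

Step 4 — take square root: d = √(0.2233) ≈ 0.4725.

d(x, mu) = √(0.2233) ≈ 0.4725


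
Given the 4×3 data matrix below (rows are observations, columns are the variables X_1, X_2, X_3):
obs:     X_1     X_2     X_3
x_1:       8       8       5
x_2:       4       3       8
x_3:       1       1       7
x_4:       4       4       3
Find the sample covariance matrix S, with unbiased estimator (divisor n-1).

Step 1 — column means:
  mean(X_1) = (8 + 4 + 1 + 4) / 4 = 17/4 = 4.25
  mean(X_2) = (8 + 3 + 1 + 4) / 4 = 16/4 = 4
  mean(X_3) = (5 + 8 + 7 + 3) / 4 = 23/4 = 5.75

Step 2 — sample covariance S[i,j] = (1/(n-1)) · Σ_k (x_{k,i} - mean_i) · (x_{k,j} - mean_j), with n-1 = 3.
  S[X_1,X_1] = ((3.75)·(3.75) + (-0.25)·(-0.25) + (-3.25)·(-3.25) + (-0.25)·(-0.25)) / 3 = 24.75/3 = 8.25
  S[X_1,X_2] = ((3.75)·(4) + (-0.25)·(-1) + (-3.25)·(-3) + (-0.25)·(0)) / 3 = 25/3 = 8.3333
  S[X_1,X_3] = ((3.75)·(-0.75) + (-0.25)·(2.25) + (-3.25)·(1.25) + (-0.25)·(-2.75)) / 3 = -6.75/3 = -2.25
  S[X_2,X_2] = ((4)·(4) + (-1)·(-1) + (-3)·(-3) + (0)·(0)) / 3 = 26/3 = 8.6667
  S[X_2,X_3] = ((4)·(-0.75) + (-1)·(2.25) + (-3)·(1.25) + (0)·(-2.75)) / 3 = -9/3 = -3
  S[X_3,X_3] = ((-0.75)·(-0.75) + (2.25)·(2.25) + (1.25)·(1.25) + (-2.75)·(-2.75)) / 3 = 14.75/3 = 4.9167

S is symmetric (S[j,i] = S[i,j]). Assembling:

S = [[8.25, 8.3333, -2.25],
 [8.3333, 8.6667, -3],
 [-2.25, -3, 4.9167]]


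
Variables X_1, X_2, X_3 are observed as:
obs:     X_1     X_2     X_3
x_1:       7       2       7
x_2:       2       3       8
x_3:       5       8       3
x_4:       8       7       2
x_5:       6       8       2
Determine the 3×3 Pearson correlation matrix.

Step 1 — column means:
  mean(X_1) = (7 + 2 + 5 + 8 + 6) / 5 = 28/5 = 5.6
  mean(X_2) = (2 + 3 + 8 + 7 + 8) / 5 = 28/5 = 5.6
  mean(X_3) = (7 + 8 + 3 + 2 + 2) / 5 = 22/5 = 4.4

Step 2 — sample variances and covariances s[i,j] = (1/(n-1)) · Σ_k (x_{k,i} - mean_i) · (x_{k,j} - mean_j), with n-1 = 4:
  s[X_1,X_1] = ((1.4)·(1.4) + (-3.6)·(-3.6) + (-0.6)·(-0.6) + (2.4)·(2.4) + (0.4)·(0.4)) / 4 = 21.2/4 = 5.3
  s[X_1,X_2] = ((1.4)·(-3.6) + (-3.6)·(-2.6) + (-0.6)·(2.4) + (2.4)·(1.4) + (0.4)·(2.4)) / 4 = 7.2/4 = 1.8
  s[X_1,X_3] = ((1.4)·(2.6) + (-3.6)·(3.6) + (-0.6)·(-1.4) + (2.4)·(-2.4) + (0.4)·(-2.4)) / 4 = -15.2/4 = -3.8
  s[X_2,X_2] = ((-3.6)·(-3.6) + (-2.6)·(-2.6) + (2.4)·(2.4) + (1.4)·(1.4) + (2.4)·(2.4)) / 4 = 33.2/4 = 8.3
  s[X_2,X_3] = ((-3.6)·(2.6) + (-2.6)·(3.6) + (2.4)·(-1.4) + (1.4)·(-2.4) + (2.4)·(-2.4)) / 4 = -31.2/4 = -7.8
  s[X_3,X_3] = ((2.6)·(2.6) + (3.6)·(3.6) + (-1.4)·(-1.4) + (-2.4)·(-2.4) + (-2.4)·(-2.4)) / 4 = 33.2/4 = 8.3
  Sample standard deviations s_i = √(s[i,i]):
  s(X_1) = √(5.3) = 2.3022
  s(X_2) = √(8.3) = 2.881
  s(X_3) = √(8.3) = 2.881

Step 3 — r_{ij} = s_{ij} / (s_i · s_j):
  r[X_1,X_1] = 1 (diagonal).
  r[X_1,X_2] = 1.8 / (2.3022 · 2.881) = 1.8 / 6.6325 = 0.2714
  r[X_1,X_3] = -3.8 / (2.3022 · 2.881) = -3.8 / 6.6325 = -0.5729
  r[X_2,X_2] = 1 (diagonal).
  r[X_2,X_3] = -7.8 / (2.881 · 2.881) = -7.8 / 8.3 = -0.9398
  r[X_3,X_3] = 1 (diagonal).

R is symmetric with unit diagonal. Assembling:

R = [[1, 0.2714, -0.5729],
 [0.2714, 1, -0.9398],
 [-0.5729, -0.9398, 1]]


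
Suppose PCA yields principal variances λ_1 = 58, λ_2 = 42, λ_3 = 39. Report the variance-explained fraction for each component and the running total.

Step 1 — total variance = trace(Sigma) = Σ λ_i = 58 + 42 + 39 = 139.

Step 2 — fraction explained by component i = λ_i / Σ λ:
  PC1: 58/139 = 0.4173
  PC2: 42/139 = 0.3022
  PC3: 39/139 = 0.2806

Step 3 — cumulative fraction after k components = (λ_1 + ... + λ_k) / Σ λ:
  k = 1: 58/139 = 0.4173
  k = 2: (58 + 42)/139 = 100/139 = 0.7194
  k = 3: (58 + 42 + 39)/139 = 139/139 = 1

Summary (fraction, with percent):

explained: PC1 0.4173 (41.73%), PC2 0.3022 (30.22%), PC3 0.2806 (28.06%);  cumulative: 0.4173, 0.7194, 1


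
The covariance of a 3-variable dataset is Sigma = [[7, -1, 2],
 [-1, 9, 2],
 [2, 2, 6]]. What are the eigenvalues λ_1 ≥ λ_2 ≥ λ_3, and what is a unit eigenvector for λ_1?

Step 1 — characteristic polynomial p(λ) = det(λI - Sigma) = λ³ - tr·λ² + c_1·λ - det, where tr = trace, c_1 = sum of the principal 2×2 minors, det = det(Sigma):
  tr = 7 + 9 + 6 = 22,
  c_1 = (7·9 - (-1)²) + (7·6 - (2)²) + (9·6 - (2)²) = 62 + 38 + 50 = 150,
  det = 7·(9·6 - (2)²) - (-1)·((-1)·6 - (2)·(2)) + (2)·((-1)·(2) - 9·(2)) = 7·(50) - (-1)·(-10) + (2)·(-20) = 300.
  So p(λ) = λ³ - 22λ² + 150λ - 300.
Step 2 — look for an integer root (rational root theorem: any rational root is an integer divisor of 300). Testing λ = 10:
  p(10) = 1000 - 2200 + 1500 - 300 = 0  ✓
  Dividing out (λ - 10): p(λ) = (λ - 10)(λ² - 12λ + 30).
Step 3 — remaining eigenvalues from the quadratic λ² - 12λ + 30 = 0:
  Δ = 12² - 4·30 = 144 - 120 = 24,  λ = (12 ± √24)/2 = (12 ± 4.899)/2 ≈ 8.4495 or 3.5505.
  Sorted: λ_1 = 10,  λ_2 = 8.4495,  λ_3 = 3.5505  (check: sum = 22 = tr ✓).

Step 4 — unit eigenvector for λ_1 = 10: v spans the null space of (Sigma - λ_1 I), whose rows are
  r_1 = (-3, -1, 2),  r_2 = (-1, -1, 2),  r_3 = (2, 2, -4).
  v is orthogonal to every row, so take v ∝ r_1 × r_2 = ((-1)·(2) - (2)·(-1), (2)·(-1) - (-3)·(2), (-3)·(-1) - (-1)·(-1)) = (0, 4, 2).
  Rescale (divide by 2): u = (0, 2, 1).
  ||u|| = √((0)² + (2)² + (1)²) = √(5) ≈ 2.2361,  v_1 = u/||u|| ≈ (0, 0.8944, 0.4472) (||v_1|| = 1).

λ_1 = 10,  λ_2 = 8.4495,  λ_3 = 3.5505;  v_1 ≈ (0, 0.8944, 0.4472)


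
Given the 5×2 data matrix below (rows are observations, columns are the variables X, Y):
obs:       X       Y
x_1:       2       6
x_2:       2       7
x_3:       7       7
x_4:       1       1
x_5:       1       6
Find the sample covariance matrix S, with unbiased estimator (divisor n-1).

Step 1 — column means:
  mean(X) = (2 + 2 + 7 + 1 + 1) / 5 = 13/5 = 2.6
  mean(Y) = (6 + 7 + 7 + 1 + 6) / 5 = 27/5 = 5.4

Step 2 — sample covariance S[i,j] = (1/(n-1)) · Σ_k (x_{k,i} - mean_i) · (x_{k,j} - mean_j), with n-1 = 4.
  S[X,X] = ((-0.6)·(-0.6) + (-0.6)·(-0.6) + (4.4)·(4.4) + (-1.6)·(-1.6) + (-1.6)·(-1.6)) / 4 = 25.2/4 = 6.3
  S[X,Y] = ((-0.6)·(0.6) + (-0.6)·(1.6) + (4.4)·(1.6) + (-1.6)·(-4.4) + (-1.6)·(0.6)) / 4 = 11.8/4 = 2.95
  S[Y,Y] = ((0.6)·(0.6) + (1.6)·(1.6) + (1.6)·(1.6) + (-4.4)·(-4.4) + (0.6)·(0.6)) / 4 = 25.2/4 = 6.3

S is symmetric (S[j,i] = S[i,j]). Assembling:

S = [[6.3, 2.95],
 [2.95, 6.3]]


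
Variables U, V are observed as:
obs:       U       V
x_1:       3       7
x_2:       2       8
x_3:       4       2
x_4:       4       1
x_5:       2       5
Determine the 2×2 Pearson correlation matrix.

Step 1 — column means:
  mean(U) = (3 + 2 + 4 + 4 + 2) / 5 = 15/5 = 3
  mean(V) = (7 + 8 + 2 + 1 + 5) / 5 = 23/5 = 4.6

Step 2 — sample variances and covariances s[i,j] = (1/(n-1)) · Σ_k (x_{k,i} - mean_i) · (x_{k,j} - mean_j), with n-1 = 4:
  s[U,U] = ((0)·(0) + (-1)·(-1) + (1)·(1) + (1)·(1) + (-1)·(-1)) / 4 = 4/4 = 1
  s[U,V] = ((0)·(2.4) + (-1)·(3.4) + (1)·(-2.6) + (1)·(-3.6) + (-1)·(0.4)) / 4 = -10/4 = -2.5
  s[V,V] = ((2.4)·(2.4) + (3.4)·(3.4) + (-2.6)·(-2.6) + (-3.6)·(-3.6) + (0.4)·(0.4)) / 4 = 37.2/4 = 9.3
  Sample standard deviations s_i = √(s[i,i]):
  s(U) = √(1) = 1
  s(V) = √(9.3) = 3.0496

Step 3 — r_{ij} = s_{ij} / (s_i · s_j):
  r[U,U] = 1 (diagonal).
  r[U,V] = -2.5 / (1 · 3.0496) = -2.5 / 3.0496 = -0.8198
  r[V,V] = 1 (diagonal).

R is symmetric with unit diagonal. Assembling:

R = [[1, -0.8198],
 [-0.8198, 1]]


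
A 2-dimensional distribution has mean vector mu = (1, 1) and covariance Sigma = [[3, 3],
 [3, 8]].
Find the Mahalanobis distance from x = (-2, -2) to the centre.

Step 1 — centre the observation: (x - mu) = (-3, -3).

Step 2 — invert Sigma. det(Sigma) = 3·8 - (3)² = 15.
  Sigma^{-1} = (1/det) · [[d, -b], [-b, a]] = [[0.5333, -0.2],
 [-0.2, 0.2]].

Step 3 — form the quadratic (x - mu)^T · Sigma^{-1} · (x - mu):
  Sigma^{-1} · (x - mu) = (-1, 0).
  (x - mu)^T · [Sigma^{-1} · (x - mu)] = (-3)·(-1) + (-3)·(0) = 3.

Step 4 — take square root: d = √(3) ≈ 1.7321.

d(x, mu) = √(3) ≈ 1.7321


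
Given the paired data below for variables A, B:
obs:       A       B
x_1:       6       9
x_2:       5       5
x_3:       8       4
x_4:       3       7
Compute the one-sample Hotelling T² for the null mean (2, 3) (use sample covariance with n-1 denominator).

Step 1 — sample mean vector:
  mean(A) = (6 + 5 + 8 + 3) / 4 = 22/4 = 5.5
  mean(B) = (9 + 5 + 4 + 7) / 4 = 25/4 = 6.25
  x̄ = (5.5, 6.25),  deviation x̄ - mu_0 = (5.5, 6.25) - (2, 3) = (3.5, 3.25).

Step 2 — sample covariance matrix, S[i,j] = (1/(n-1)) · Σ_k (x_{k,i} - mean_i) · (x_{k,j} - mean_j), divisor n-1 = 3:
  S[A,A] = ((0.5)·(0.5) + (-0.5)·(-0.5) + (2.5)·(2.5) + (-2.5)·(-2.5)) / 3 = 13/3 = 4.3333
  S[A,B] = ((0.5)·(2.75) + (-0.5)·(-1.25) + (2.5)·(-2.25) + (-2.5)·(0.75)) / 3 = -5.5/3 = -1.8333
  S[B,B] = ((2.75)·(2.75) + (-1.25)·(-1.25) + (-2.25)·(-2.25) + (0.75)·(0.75)) / 3 = 14.75/3 = 4.9167
  S = [[4.3333, -1.8333],
 [-1.8333, 4.9167]].

Step 3 — invert S. det(S) = 4.3333·4.9167 - (-1.8333)² = 17.9444.
  S^{-1} = (1/det) · [[d, -b], [-b, a]] = [[0.274, 0.1022],
 [0.1022, 0.2415]].

Step 4 — quadratic form (x̄ - mu_0)^T · S^{-1} · (x̄ - mu_0):
  S^{-1} · (x̄ - mu_0) = (1.291, 1.1424),
  (x̄ - mu_0)^T · [...] = (3.5)·(1.291) + (3.25)·(1.1424) = 8.2314.

Step 5 — scale by n: T² = 4 · 8.2314 = 32.9257.

T² ≈ 32.9257


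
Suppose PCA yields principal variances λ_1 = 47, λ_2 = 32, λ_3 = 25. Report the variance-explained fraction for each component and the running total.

Step 1 — total variance = trace(Sigma) = Σ λ_i = 47 + 32 + 25 = 104.

Step 2 — fraction explained by component i = λ_i / Σ λ:
  PC1: 47/104 = 0.4519
  PC2: 32/104 = 0.3077
  PC3: 25/104 = 0.2404

Step 3 — cumulative fraction after k components = (λ_1 + ... + λ_k) / Σ λ:
  k = 1: 47/104 = 0.4519
  k = 2: (47 + 32)/104 = 79/104 = 0.7596
  k = 3: (47 + 32 + 25)/104 = 104/104 = 1

Summary (fraction, with percent):

explained: PC1 0.4519 (45.19%), PC2 0.3077 (30.77%), PC3 0.2404 (24.04%);  cumulative: 0.4519, 0.7596, 1


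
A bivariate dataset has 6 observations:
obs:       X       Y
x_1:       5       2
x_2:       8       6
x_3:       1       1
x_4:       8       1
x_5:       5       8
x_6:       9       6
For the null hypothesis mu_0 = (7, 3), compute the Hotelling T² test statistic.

Step 1 — sample mean vector:
  mean(X) = (5 + 8 + 1 + 8 + 5 + 9) / 6 = 36/6 = 6
  mean(Y) = (2 + 6 + 1 + 1 + 8 + 6) / 6 = 24/6 = 4
  x̄ = (6, 4),  deviation x̄ - mu_0 = (6, 4) - (7, 3) = (-1, 1).

Step 2 — sample covariance matrix, S[i,j] = (1/(n-1)) · Σ_k (x_{k,i} - mean_i) · (x_{k,j} - mean_j), divisor n-1 = 5:
  S[X,X] = ((-1)·(-1) + (2)·(2) + (-5)·(-5) + (2)·(2) + (-1)·(-1) + (3)·(3)) / 5 = 44/5 = 8.8
  S[X,Y] = ((-1)·(-2) + (2)·(2) + (-5)·(-3) + (2)·(-3) + (-1)·(4) + (3)·(2)) / 5 = 17/5 = 3.4
  S[Y,Y] = ((-2)·(-2) + (2)·(2) + (-3)·(-3) + (-3)·(-3) + (4)·(4) + (2)·(2)) / 5 = 46/5 = 9.2
  S = [[8.8, 3.4],
 [3.4, 9.2]].

Step 3 — invert S. det(S) = 8.8·9.2 - (3.4)² = 69.4.
  S^{-1} = (1/det) · [[d, -b], [-b, a]] = [[0.1326, -0.049],
 [-0.049, 0.1268]].

Step 4 — quadratic form (x̄ - mu_0)^T · S^{-1} · (x̄ - mu_0):
  S^{-1} · (x̄ - mu_0) = (-0.1816, 0.1758),
  (x̄ - mu_0)^T · [...] = (-1)·(-0.1816) + (1)·(0.1758) = 0.3573.

Step 5 — scale by n: T² = 6 · 0.3573 = 2.1441.

T² ≈ 2.1441


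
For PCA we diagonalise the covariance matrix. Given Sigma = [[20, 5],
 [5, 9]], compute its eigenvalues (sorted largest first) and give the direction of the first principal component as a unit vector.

Step 1 — characteristic polynomial of 2×2 Sigma:
  det(Sigma - λI) = λ² - trace · λ + det = 0.
  trace = 20 + 9 = 29, det = 20·9 - (5)² = 155.
Step 2 — discriminant:
  Δ = trace² - 4·det = 841 - 620 = 221.
Step 3 — eigenvalues:
  λ = (trace ± √Δ)/2 = (29 ± 14.8661)/2,
  λ_1 = 21.933,  λ_2 = 7.067.

Step 4 — unit eigenvector for λ_1: solve (Sigma - λ_1 I)v = 0. First row:
  (20 - 21.933)·v_x + (5)·v_y = 0, i.e. (-1.933)·v_x + (5)·v_y = 0,
  so v ∝ (b, λ_1 - a) = (5, 1.933) = u.
  ||u|| = √((5)² + (1.933)²) = √(28.7366) ≈ 5.3607,
  v_1 = u/||u|| ≈ (0.9327, 0.3606) (||v_1|| = 1).

λ_1 = 21.933,  λ_2 = 7.067;  v_1 ≈ (0.9327, 0.3606)


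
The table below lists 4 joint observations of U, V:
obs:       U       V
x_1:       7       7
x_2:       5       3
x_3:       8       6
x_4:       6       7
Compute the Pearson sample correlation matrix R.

Step 1 — column means:
  mean(U) = (7 + 5 + 8 + 6) / 4 = 26/4 = 6.5
  mean(V) = (7 + 3 + 6 + 7) / 4 = 23/4 = 5.75

Step 2 — sample variances and covariances s[i,j] = (1/(n-1)) · Σ_k (x_{k,i} - mean_i) · (x_{k,j} - mean_j), with n-1 = 3:
  s[U,U] = ((0.5)·(0.5) + (-1.5)·(-1.5) + (1.5)·(1.5) + (-0.5)·(-0.5)) / 3 = 5/3 = 1.6667
  s[U,V] = ((0.5)·(1.25) + (-1.5)·(-2.75) + (1.5)·(0.25) + (-0.5)·(1.25)) / 3 = 4.5/3 = 1.5
  s[V,V] = ((1.25)·(1.25) + (-2.75)·(-2.75) + (0.25)·(0.25) + (1.25)·(1.25)) / 3 = 10.75/3 = 3.5833
  Sample standard deviations s_i = √(s[i,i]):
  s(U) = √(1.6667) = 1.291
  s(V) = √(3.5833) = 1.893

Step 3 — r_{ij} = s_{ij} / (s_i · s_j):
  r[U,U] = 1 (diagonal).
  r[U,V] = 1.5 / (1.291 · 1.893) = 1.5 / 2.4438 = 0.6138
  r[V,V] = 1 (diagonal).

R is symmetric with unit diagonal. Assembling:

R = [[1, 0.6138],
 [0.6138, 1]]


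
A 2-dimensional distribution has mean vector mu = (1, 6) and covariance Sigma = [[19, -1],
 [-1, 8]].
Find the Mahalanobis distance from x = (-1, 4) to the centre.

Step 1 — centre the observation: (x - mu) = (-2, -2).

Step 2 — invert Sigma. det(Sigma) = 19·8 - (-1)² = 151.
  Sigma^{-1} = (1/det) · [[d, -b], [-b, a]] = [[0.053, 0.0066],
 [0.0066, 0.1258]].

Step 3 — form the quadratic (x - mu)^T · Sigma^{-1} · (x - mu):
  Sigma^{-1} · (x - mu) = (-0.1192, -0.2649).
  (x - mu)^T · [Sigma^{-1} · (x - mu)] = (-2)·(-0.1192) + (-2)·(-0.2649) = 0.7682.

Step 4 — take square root: d = √(0.7682) ≈ 0.8765.

d(x, mu) = √(0.7682) ≈ 0.8765


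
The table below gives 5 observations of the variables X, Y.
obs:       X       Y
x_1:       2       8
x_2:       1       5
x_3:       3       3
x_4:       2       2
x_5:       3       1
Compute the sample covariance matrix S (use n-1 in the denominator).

Step 1 — column means:
  mean(X) = (2 + 1 + 3 + 2 + 3) / 5 = 11/5 = 2.2
  mean(Y) = (8 + 5 + 3 + 2 + 1) / 5 = 19/5 = 3.8

Step 2 — sample covariance S[i,j] = (1/(n-1)) · Σ_k (x_{k,i} - mean_i) · (x_{k,j} - mean_j), with n-1 = 4.
  S[X,X] = ((-0.2)·(-0.2) + (-1.2)·(-1.2) + (0.8)·(0.8) + (-0.2)·(-0.2) + (0.8)·(0.8)) / 4 = 2.8/4 = 0.7
  S[X,Y] = ((-0.2)·(4.2) + (-1.2)·(1.2) + (0.8)·(-0.8) + (-0.2)·(-1.8) + (0.8)·(-2.8)) / 4 = -4.8/4 = -1.2
  S[Y,Y] = ((4.2)·(4.2) + (1.2)·(1.2) + (-0.8)·(-0.8) + (-1.8)·(-1.8) + (-2.8)·(-2.8)) / 4 = 30.8/4 = 7.7

S is symmetric (S[j,i] = S[i,j]). Assembling:

S = [[0.7, -1.2],
 [-1.2, 7.7]]


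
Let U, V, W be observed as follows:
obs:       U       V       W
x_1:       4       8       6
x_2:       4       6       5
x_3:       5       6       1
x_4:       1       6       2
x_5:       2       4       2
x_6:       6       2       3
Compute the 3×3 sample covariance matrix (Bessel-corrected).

Step 1 — column means:
  mean(U) = (4 + 4 + 5 + 1 + 2 + 6) / 6 = 22/6 = 3.6667
  mean(V) = (8 + 6 + 6 + 6 + 4 + 2) / 6 = 32/6 = 5.3333
  mean(W) = (6 + 5 + 1 + 2 + 2 + 3) / 6 = 19/6 = 3.1667

Step 2 — sample covariance S[i,j] = (1/(n-1)) · Σ_k (x_{k,i} - mean_i) · (x_{k,j} - mean_j), with n-1 = 5.
  S[U,U] = ((0.3333)·(0.3333) + (0.3333)·(0.3333) + (1.3333)·(1.3333) + (-2.6667)·(-2.6667) + (-1.6667)·(-1.6667) + (2.3333)·(2.3333)) / 5 = 17.3333/5 = 3.4667
  S[U,V] = ((0.3333)·(2.6667) + (0.3333)·(0.6667) + (1.3333)·(0.6667) + (-2.6667)·(0.6667) + (-1.6667)·(-1.3333) + (2.3333)·(-3.3333)) / 5 = -5.3333/5 = -1.0667
  S[U,W] = ((0.3333)·(2.8333) + (0.3333)·(1.8333) + (1.3333)·(-2.1667) + (-2.6667)·(-1.1667) + (-1.6667)·(-1.1667) + (2.3333)·(-0.1667)) / 5 = 3.3333/5 = 0.6667
  S[V,V] = ((2.6667)·(2.6667) + (0.6667)·(0.6667) + (0.6667)·(0.6667) + (0.6667)·(0.6667) + (-1.3333)·(-1.3333) + (-3.3333)·(-3.3333)) / 5 = 21.3333/5 = 4.2667
  S[V,W] = ((2.6667)·(2.8333) + (0.6667)·(1.8333) + (0.6667)·(-2.1667) + (0.6667)·(-1.1667) + (-1.3333)·(-1.1667) + (-3.3333)·(-0.1667)) / 5 = 8.6667/5 = 1.7333
  S[W,W] = ((2.8333)·(2.8333) + (1.8333)·(1.8333) + (-2.1667)·(-2.1667) + (-1.1667)·(-1.1667) + (-1.1667)·(-1.1667) + (-0.1667)·(-0.1667)) / 5 = 18.8333/5 = 3.7667

S is symmetric (S[j,i] = S[i,j]). Assembling:

S = [[3.4667, -1.0667, 0.6667],
 [-1.0667, 4.2667, 1.7333],
 [0.6667, 1.7333, 3.7667]]


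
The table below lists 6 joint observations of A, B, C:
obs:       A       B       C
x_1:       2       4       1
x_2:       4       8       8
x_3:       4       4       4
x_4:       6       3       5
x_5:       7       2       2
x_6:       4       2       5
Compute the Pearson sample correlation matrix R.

Step 1 — column means:
  mean(A) = (2 + 4 + 4 + 6 + 7 + 4) / 6 = 27/6 = 4.5
  mean(B) = (4 + 8 + 4 + 3 + 2 + 2) / 6 = 23/6 = 3.8333
  mean(C) = (1 + 8 + 4 + 5 + 2 + 5) / 6 = 25/6 = 4.1667

Step 2 — sample variances and covariances s[i,j] = (1/(n-1)) · Σ_k (x_{k,i} - mean_i) · (x_{k,j} - mean_j), with n-1 = 5:
  s[A,A] = ((-2.5)·(-2.5) + (-0.5)·(-0.5) + (-0.5)·(-0.5) + (1.5)·(1.5) + (2.5)·(2.5) + (-0.5)·(-0.5)) / 5 = 15.5/5 = 3.1
  s[A,B] = ((-2.5)·(0.1667) + (-0.5)·(4.1667) + (-0.5)·(0.1667) + (1.5)·(-0.8333) + (2.5)·(-1.8333) + (-0.5)·(-1.8333)) / 5 = -7.5/5 = -1.5
  s[A,C] = ((-2.5)·(-3.1667) + (-0.5)·(3.8333) + (-0.5)·(-0.1667) + (1.5)·(0.8333) + (2.5)·(-2.1667) + (-0.5)·(0.8333)) / 5 = 1.5/5 = 0.3
  s[B,B] = ((0.1667)·(0.1667) + (4.1667)·(4.1667) + (0.1667)·(0.1667) + (-0.8333)·(-0.8333) + (-1.8333)·(-1.8333) + (-1.8333)·(-1.8333)) / 5 = 24.8333/5 = 4.9667
  s[B,C] = ((0.1667)·(-3.1667) + (4.1667)·(3.8333) + (0.1667)·(-0.1667) + (-0.8333)·(0.8333) + (-1.8333)·(-2.1667) + (-1.8333)·(0.8333)) / 5 = 17.1667/5 = 3.4333
  s[C,C] = ((-3.1667)·(-3.1667) + (3.8333)·(3.8333) + (-0.1667)·(-0.1667) + (0.8333)·(0.8333) + (-2.1667)·(-2.1667) + (0.8333)·(0.8333)) / 5 = 30.8333/5 = 6.1667
  Sample standard deviations s_i = √(s[i,i]):
  s(A) = √(3.1) = 1.7607
  s(B) = √(4.9667) = 2.2286
  s(C) = √(6.1667) = 2.4833

Step 3 — r_{ij} = s_{ij} / (s_i · s_j):
  r[A,A] = 1 (diagonal).
  r[A,B] = -1.5 / (1.7607 · 2.2286) = -1.5 / 3.9239 = -0.3823
  r[A,C] = 0.3 / (1.7607 · 2.4833) = 0.3 / 4.3723 = 0.0686
  r[B,B] = 1 (diagonal).
  r[B,C] = 3.4333 / (2.2286 · 2.4833) = 3.4333 / 5.5342 = 0.6204
  r[C,C] = 1 (diagonal).

R is symmetric with unit diagonal. Assembling:

R = [[1, -0.3823, 0.0686],
 [-0.3823, 1, 0.6204],
 [0.0686, 0.6204, 1]]


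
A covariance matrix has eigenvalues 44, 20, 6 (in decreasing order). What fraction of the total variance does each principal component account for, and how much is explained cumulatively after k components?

Step 1 — total variance = trace(Sigma) = Σ λ_i = 44 + 20 + 6 = 70.

Step 2 — fraction explained by component i = λ_i / Σ λ:
  PC1: 44/70 = 0.6286
  PC2: 20/70 = 0.2857
  PC3: 6/70 = 0.0857

Step 3 — cumulative fraction after k components = (λ_1 + ... + λ_k) / Σ λ:
  k = 1: 44/70 = 0.6286
  k = 2: (44 + 20)/70 = 64/70 = 0.9143
  k = 3: (44 + 20 + 6)/70 = 70/70 = 1

Summary (fraction, with percent):

explained: PC1 0.6286 (62.86%), PC2 0.2857 (28.57%), PC3 0.0857 (8.57%);  cumulative: 0.6286, 0.9143, 1


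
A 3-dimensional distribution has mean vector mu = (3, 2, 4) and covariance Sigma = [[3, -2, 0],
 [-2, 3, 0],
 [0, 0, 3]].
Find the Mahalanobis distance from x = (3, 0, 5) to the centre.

Step 1 — centre the observation: (x - mu) = (0, -2, 1).

Step 2 — invert Sigma (cofactor / det for 3×3, or solve directly):
  Sigma^{-1} = [[0.6, 0.4, 0],
 [0.4, 0.6, 0],
 [0, 0, 0.3333]].

Step 3 — form the quadratic (x - mu)^T · Sigma^{-1} · (x - mu):
  Sigma^{-1} · (x - mu) = (-0.8, -1.2, 0.3333).
  (x - mu)^T · [Sigma^{-1} · (x - mu)] = (0)·(-0.8) + (-2)·(-1.2) + (1)·(0.3333) = 2.7333.

Step 4 — take square root: d = √(2.7333) ≈ 1.6533.

d(x, mu) = √(2.7333) ≈ 1.6533


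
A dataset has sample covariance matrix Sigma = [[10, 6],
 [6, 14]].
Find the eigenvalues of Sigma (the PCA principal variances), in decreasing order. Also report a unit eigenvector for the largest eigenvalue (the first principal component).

Step 1 — characteristic polynomial of 2×2 Sigma:
  det(Sigma - λI) = λ² - trace · λ + det = 0.
  trace = 10 + 14 = 24, det = 10·14 - (6)² = 104.
Step 2 — discriminant:
  Δ = trace² - 4·det = 576 - 416 = 160.
Step 3 — eigenvalues:
  λ = (trace ± √Δ)/2 = (24 ± 12.6491)/2,
  λ_1 = 18.3246,  λ_2 = 5.6754.

Step 4 — unit eigenvector for λ_1: solve (Sigma - λ_1 I)v = 0. First row:
  (10 - 18.3246)·v_x + (6)·v_y = 0, i.e. (-8.3246)·v_x + (6)·v_y = 0,
  so v ∝ (b, λ_1 - a) = (6, 8.3246) = u.
  ||u|| = √((6)² + (8.3246)²) = √(105.2982) ≈ 10.2615,
  v_1 = u/||u|| ≈ (0.5847, 0.8112) (||v_1|| = 1).

λ_1 = 18.3246,  λ_2 = 5.6754;  v_1 ≈ (0.5847, 0.8112)


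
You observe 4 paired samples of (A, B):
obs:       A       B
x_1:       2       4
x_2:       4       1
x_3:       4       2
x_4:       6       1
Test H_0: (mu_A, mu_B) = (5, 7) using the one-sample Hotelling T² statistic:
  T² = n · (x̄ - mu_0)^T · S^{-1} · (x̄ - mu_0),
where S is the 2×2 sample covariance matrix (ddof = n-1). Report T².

Step 1 — sample mean vector:
  mean(A) = (2 + 4 + 4 + 6) / 4 = 16/4 = 4
  mean(B) = (4 + 1 + 2 + 1) / 4 = 8/4 = 2
  x̄ = (4, 2),  deviation x̄ - mu_0 = (4, 2) - (5, 7) = (-1, -5).

Step 2 — sample covariance matrix, S[i,j] = (1/(n-1)) · Σ_k (x_{k,i} - mean_i) · (x_{k,j} - mean_j), divisor n-1 = 3:
  S[A,A] = ((-2)·(-2) + (0)·(0) + (0)·(0) + (2)·(2)) / 3 = 8/3 = 2.6667
  S[A,B] = ((-2)·(2) + (0)·(-1) + (0)·(0) + (2)·(-1)) / 3 = -6/3 = -2
  S[B,B] = ((2)·(2) + (-1)·(-1) + (0)·(0) + (-1)·(-1)) / 3 = 6/3 = 2
  S = [[2.6667, -2],
 [-2, 2]].

Step 3 — invert S. det(S) = 2.6667·2 - (-2)² = 1.3333.
  S^{-1} = (1/det) · [[d, -b], [-b, a]] = [[1.5, 1.5],
 [1.5, 2]].

Step 4 — quadratic form (x̄ - mu_0)^T · S^{-1} · (x̄ - mu_0):
  S^{-1} · (x̄ - mu_0) = (-9, -11.5),
  (x̄ - mu_0)^T · [...] = (-1)·(-9) + (-5)·(-11.5) = 66.5.

Step 5 — scale by n: T² = 4 · 66.5 = 266.

T² ≈ 266


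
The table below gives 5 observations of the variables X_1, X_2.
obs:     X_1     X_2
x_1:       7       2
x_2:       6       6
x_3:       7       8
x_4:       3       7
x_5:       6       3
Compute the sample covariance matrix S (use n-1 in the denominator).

Step 1 — column means:
  mean(X_1) = (7 + 6 + 7 + 3 + 6) / 5 = 29/5 = 5.8
  mean(X_2) = (2 + 6 + 8 + 7 + 3) / 5 = 26/5 = 5.2

Step 2 — sample covariance S[i,j] = (1/(n-1)) · Σ_k (x_{k,i} - mean_i) · (x_{k,j} - mean_j), with n-1 = 4.
  S[X_1,X_1] = ((1.2)·(1.2) + (0.2)·(0.2) + (1.2)·(1.2) + (-2.8)·(-2.8) + (0.2)·(0.2)) / 4 = 10.8/4 = 2.7
  S[X_1,X_2] = ((1.2)·(-3.2) + (0.2)·(0.8) + (1.2)·(2.8) + (-2.8)·(1.8) + (0.2)·(-2.2)) / 4 = -5.8/4 = -1.45
  S[X_2,X_2] = ((-3.2)·(-3.2) + (0.8)·(0.8) + (2.8)·(2.8) + (1.8)·(1.8) + (-2.2)·(-2.2)) / 4 = 26.8/4 = 6.7

S is symmetric (S[j,i] = S[i,j]). Assembling:

S = [[2.7, -1.45],
 [-1.45, 6.7]]


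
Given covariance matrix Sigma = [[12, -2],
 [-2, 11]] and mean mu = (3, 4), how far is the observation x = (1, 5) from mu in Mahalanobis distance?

Step 1 — centre the observation: (x - mu) = (-2, 1).

Step 2 — invert Sigma. det(Sigma) = 12·11 - (-2)² = 128.
  Sigma^{-1} = (1/det) · [[d, -b], [-b, a]] = [[0.0859, 0.0156],
 [0.0156, 0.0938]].

Step 3 — form the quadratic (x - mu)^T · Sigma^{-1} · (x - mu):
  Sigma^{-1} · (x - mu) = (-0.1562, 0.0625).
  (x - mu)^T · [Sigma^{-1} · (x - mu)] = (-2)·(-0.1562) + (1)·(0.0625) = 0.375.

Step 4 — take square root: d = √(0.375) ≈ 0.6124.

d(x, mu) = √(0.375) ≈ 0.6124


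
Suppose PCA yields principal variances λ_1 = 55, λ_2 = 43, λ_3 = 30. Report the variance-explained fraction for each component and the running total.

Step 1 — total variance = trace(Sigma) = Σ λ_i = 55 + 43 + 30 = 128.

Step 2 — fraction explained by component i = λ_i / Σ λ:
  PC1: 55/128 = 0.4297
  PC2: 43/128 = 0.3359
  PC3: 30/128 = 0.2344

Step 3 — cumulative fraction after k components = (λ_1 + ... + λ_k) / Σ λ:
  k = 1: 55/128 = 0.4297
  k = 2: (55 + 43)/128 = 98/128 = 0.7656
  k = 3: (55 + 43 + 30)/128 = 128/128 = 1

Summary (fraction, with percent):

explained: PC1 0.4297 (42.97%), PC2 0.3359 (33.59%), PC3 0.2344 (23.44%);  cumulative: 0.4297, 0.7656, 1


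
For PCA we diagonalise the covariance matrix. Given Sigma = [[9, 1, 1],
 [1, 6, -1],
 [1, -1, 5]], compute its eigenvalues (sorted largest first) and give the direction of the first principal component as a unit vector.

Step 1 — characteristic polynomial p(λ) = det(λI - Sigma) = λ³ - tr·λ² + c_1·λ - det, where tr = trace, c_1 = sum of the principal 2×2 minors, det = det(Sigma):
  tr = 9 + 6 + 5 = 20,
  c_1 = (9·6 - (1)²) + (9·5 - (1)²) + (6·5 - (-1)²) = 53 + 44 + 29 = 126,
  det = 9·(6·5 - (-1)²) - (1)·((1)·5 - (-1)·(1)) + (1)·((1)·(-1) - 6·(1)) = 9·(29) - (1)·(6) + (1)·(-7) = 248.
  So p(λ) = λ³ - 20λ² + 126λ - 248.
Step 2 — look for an integer root (rational root theorem: any rational root is an integer divisor of 248). Testing λ = 4:
  p(4) = 64 - 320 + 504 - 248 = 0  ✓
  Dividing out (λ - 4): p(λ) = (λ - 4)(λ² - 16λ + 62).
Step 3 — remaining eigenvalues from the quadratic λ² - 16λ + 62 = 0:
  Δ = 16² - 4·62 = 256 - 248 = 8,  λ = (16 ± √8)/2 = (16 ± 2.8284)/2 ≈ 9.4142 or 6.5858.
  Sorted: λ_1 = 9.4142,  λ_2 = 6.5858,  λ_3 = 4  (check: sum = 20 = tr ✓).

Step 4 — unit eigenvector for λ_1 ≈ 9.4142: v spans the null space of (Sigma - λ_1 I), whose rows are
  r_1 = (-0.4142, 1, 1),  r_2 = (1, -3.4142, -1),  r_3 = (1, -1, -4.4142).
  v is orthogonal to every row, so take v ∝ r_1 × r_2 = ((1)·(-1) - (1)·(-3.4142), (1)·(1) - (-0.4142)·(-1), (-0.4142)·(-3.4142) - (1)·(1)) ≈ (2.4142, 0.5858, 0.4142).
  Let u = (2.4142, 0.5858, 0.4142).
  ||u|| = √((2.4142)² + (0.5858)² + (0.4142)²) = √(6.3431) ≈ 2.5186,  v_1 = u/||u|| ≈ (0.9586, 0.2326, 0.1645) (||v_1|| = 1).

λ_1 = 9.4142,  λ_2 = 6.5858,  λ_3 = 4;  v_1 ≈ (0.9586, 0.2326, 0.1645)


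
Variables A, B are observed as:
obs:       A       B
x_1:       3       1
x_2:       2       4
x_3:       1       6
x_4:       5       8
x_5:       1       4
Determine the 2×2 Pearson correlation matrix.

Step 1 — column means:
  mean(A) = (3 + 2 + 1 + 5 + 1) / 5 = 12/5 = 2.4
  mean(B) = (1 + 4 + 6 + 8 + 4) / 5 = 23/5 = 4.6

Step 2 — sample variances and covariances s[i,j] = (1/(n-1)) · Σ_k (x_{k,i} - mean_i) · (x_{k,j} - mean_j), with n-1 = 4:
  s[A,A] = ((0.6)·(0.6) + (-0.4)·(-0.4) + (-1.4)·(-1.4) + (2.6)·(2.6) + (-1.4)·(-1.4)) / 4 = 11.2/4 = 2.8
  s[A,B] = ((0.6)·(-3.6) + (-0.4)·(-0.6) + (-1.4)·(1.4) + (2.6)·(3.4) + (-1.4)·(-0.6)) / 4 = 5.8/4 = 1.45
  s[B,B] = ((-3.6)·(-3.6) + (-0.6)·(-0.6) + (1.4)·(1.4) + (3.4)·(3.4) + (-0.6)·(-0.6)) / 4 = 27.2/4 = 6.8
  Sample standard deviations s_i = √(s[i,i]):
  s(A) = √(2.8) = 1.6733
  s(B) = √(6.8) = 2.6077

Step 3 — r_{ij} = s_{ij} / (s_i · s_j):
  r[A,A] = 1 (diagonal).
  r[A,B] = 1.45 / (1.6733 · 2.6077) = 1.45 / 4.3635 = 0.3323
  r[B,B] = 1 (diagonal).

R is symmetric with unit diagonal. Assembling:

R = [[1, 0.3323],
 [0.3323, 1]]


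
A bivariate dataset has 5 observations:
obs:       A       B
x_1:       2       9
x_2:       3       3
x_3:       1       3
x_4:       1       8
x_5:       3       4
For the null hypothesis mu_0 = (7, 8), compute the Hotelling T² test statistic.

Step 1 — sample mean vector:
  mean(A) = (2 + 3 + 1 + 1 + 3) / 5 = 10/5 = 2
  mean(B) = (9 + 3 + 3 + 8 + 4) / 5 = 27/5 = 5.4
  x̄ = (2, 5.4),  deviation x̄ - mu_0 = (2, 5.4) - (7, 8) = (-5, -2.6).

Step 2 — sample covariance matrix, S[i,j] = (1/(n-1)) · Σ_k (x_{k,i} - mean_i) · (x_{k,j} - mean_j), divisor n-1 = 4:
  S[A,A] = ((0)·(0) + (1)·(1) + (-1)·(-1) + (-1)·(-1) + (1)·(1)) / 4 = 4/4 = 1
  S[A,B] = ((0)·(3.6) + (1)·(-2.4) + (-1)·(-2.4) + (-1)·(2.6) + (1)·(-1.4)) / 4 = -4/4 = -1
  S[B,B] = ((3.6)·(3.6) + (-2.4)·(-2.4) + (-2.4)·(-2.4) + (2.6)·(2.6) + (-1.4)·(-1.4)) / 4 = 33.2/4 = 8.3
  S = [[1, -1],
 [-1, 8.3]].

Step 3 — invert S. det(S) = 1·8.3 - (-1)² = 7.3.
  S^{-1} = (1/det) · [[d, -b], [-b, a]] = [[1.137, 0.137],
 [0.137, 0.137]].

Step 4 — quadratic form (x̄ - mu_0)^T · S^{-1} · (x̄ - mu_0):
  S^{-1} · (x̄ - mu_0) = (-6.0411, -1.0411),
  (x̄ - mu_0)^T · [...] = (-5)·(-6.0411) + (-2.6)·(-1.0411) = 32.9123.

Step 5 — scale by n: T² = 5 · 32.9123 = 164.5616.

T² ≈ 164.5616


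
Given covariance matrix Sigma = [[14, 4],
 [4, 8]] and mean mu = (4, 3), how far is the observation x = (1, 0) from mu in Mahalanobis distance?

Step 1 — centre the observation: (x - mu) = (-3, -3).

Step 2 — invert Sigma. det(Sigma) = 14·8 - (4)² = 96.
  Sigma^{-1} = (1/det) · [[d, -b], [-b, a]] = [[0.0833, -0.0417],
 [-0.0417, 0.1458]].

Step 3 — form the quadratic (x - mu)^T · Sigma^{-1} · (x - mu):
  Sigma^{-1} · (x - mu) = (-0.125, -0.3125).
  (x - mu)^T · [Sigma^{-1} · (x - mu)] = (-3)·(-0.125) + (-3)·(-0.3125) = 1.3125.

Step 4 — take square root: d = √(1.3125) ≈ 1.1456.

d(x, mu) = √(1.3125) ≈ 1.1456


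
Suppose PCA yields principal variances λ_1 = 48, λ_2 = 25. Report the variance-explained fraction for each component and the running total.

Step 1 — total variance = trace(Sigma) = Σ λ_i = 48 + 25 = 73.

Step 2 — fraction explained by component i = λ_i / Σ λ:
  PC1: 48/73 = 0.6575
  PC2: 25/73 = 0.3425

Step 3 — cumulative fraction after k components = (λ_1 + ... + λ_k) / Σ λ:
  k = 1: 48/73 = 0.6575
  k = 2: (48 + 25)/73 = 73/73 = 1

Summary (fraction, with percent):

explained: PC1 0.6575 (65.75%), PC2 0.3425 (34.25%);  cumulative: 0.6575, 1


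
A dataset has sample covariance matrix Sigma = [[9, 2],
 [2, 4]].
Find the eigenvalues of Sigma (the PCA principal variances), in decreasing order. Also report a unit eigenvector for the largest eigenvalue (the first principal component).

Step 1 — characteristic polynomial of 2×2 Sigma:
  det(Sigma - λI) = λ² - trace · λ + det = 0.
  trace = 9 + 4 = 13, det = 9·4 - (2)² = 32.
Step 2 — discriminant:
  Δ = trace² - 4·det = 169 - 128 = 41.
Step 3 — eigenvalues:
  λ = (trace ± √Δ)/2 = (13 ± 6.4031)/2,
  λ_1 = 9.7016,  λ_2 = 3.2984.

Step 4 — unit eigenvector for λ_1: solve (Sigma - λ_1 I)v = 0. First row:
  (9 - 9.7016)·v_x + (2)·v_y = 0, i.e. (-0.7016)·v_x + (2)·v_y = 0,
  so v ∝ (b, λ_1 - a) = (2, 0.7016) = u.
  ||u|| = √((2)² + (0.7016)²) = √(4.4922) ≈ 2.1195,
  v_1 = u/||u|| ≈ (0.9436, 0.331) (||v_1|| = 1).

λ_1 = 9.7016,  λ_2 = 3.2984;  v_1 ≈ (0.9436, 0.331)


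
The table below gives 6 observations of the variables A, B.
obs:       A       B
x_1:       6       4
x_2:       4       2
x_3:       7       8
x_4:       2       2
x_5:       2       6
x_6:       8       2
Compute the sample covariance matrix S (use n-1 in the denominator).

Step 1 — column means:
  mean(A) = (6 + 4 + 7 + 2 + 2 + 8) / 6 = 29/6 = 4.8333
  mean(B) = (4 + 2 + 8 + 2 + 6 + 2) / 6 = 24/6 = 4

Step 2 — sample covariance S[i,j] = (1/(n-1)) · Σ_k (x_{k,i} - mean_i) · (x_{k,j} - mean_j), with n-1 = 5.
  S[A,A] = ((1.1667)·(1.1667) + (-0.8333)·(-0.8333) + (2.1667)·(2.1667) + (-2.8333)·(-2.8333) + (-2.8333)·(-2.8333) + (3.1667)·(3.1667)) / 5 = 32.8333/5 = 6.5667
  S[A,B] = ((1.1667)·(0) + (-0.8333)·(-2) + (2.1667)·(4) + (-2.8333)·(-2) + (-2.8333)·(2) + (3.1667)·(-2)) / 5 = 4/5 = 0.8
  S[B,B] = ((0)·(0) + (-2)·(-2) + (4)·(4) + (-2)·(-2) + (2)·(2) + (-2)·(-2)) / 5 = 32/5 = 6.4

S is symmetric (S[j,i] = S[i,j]). Assembling:

S = [[6.5667, 0.8],
 [0.8, 6.4]]


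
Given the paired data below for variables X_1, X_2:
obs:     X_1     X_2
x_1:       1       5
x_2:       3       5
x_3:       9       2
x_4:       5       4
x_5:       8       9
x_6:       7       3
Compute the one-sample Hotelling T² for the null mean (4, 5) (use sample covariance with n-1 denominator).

Step 1 — sample mean vector:
  mean(X_1) = (1 + 3 + 9 + 5 + 8 + 7) / 6 = 33/6 = 5.5
  mean(X_2) = (5 + 5 + 2 + 4 + 9 + 3) / 6 = 28/6 = 4.6667
  x̄ = (5.5, 4.6667),  deviation x̄ - mu_0 = (5.5, 4.6667) - (4, 5) = (1.5, -0.3333).

Step 2 — sample covariance matrix, S[i,j] = (1/(n-1)) · Σ_k (x_{k,i} - mean_i) · (x_{k,j} - mean_j), divisor n-1 = 5:
  S[X_1,X_1] = ((-4.5)·(-4.5) + (-2.5)·(-2.5) + (3.5)·(3.5) + (-0.5)·(-0.5) + (2.5)·(2.5) + (1.5)·(1.5)) / 5 = 47.5/5 = 9.5
  S[X_1,X_2] = ((-4.5)·(0.3333) + (-2.5)·(0.3333) + (3.5)·(-2.6667) + (-0.5)·(-0.6667) + (2.5)·(4.3333) + (1.5)·(-1.6667)) / 5 = -3/5 = -0.6
  S[X_2,X_2] = ((0.3333)·(0.3333) + (0.3333)·(0.3333) + (-2.6667)·(-2.6667) + (-0.6667)·(-0.6667) + (4.3333)·(4.3333) + (-1.6667)·(-1.6667)) / 5 = 29.3333/5 = 5.8667
  S = [[9.5, -0.6],
 [-0.6, 5.8667]].

Step 3 — invert S. det(S) = 9.5·5.8667 - (-0.6)² = 55.3733.
  S^{-1} = (1/det) · [[d, -b], [-b, a]] = [[0.1059, 0.0108],
 [0.0108, 0.1716]].

Step 4 — quadratic form (x̄ - mu_0)^T · S^{-1} · (x̄ - mu_0):
  S^{-1} · (x̄ - mu_0) = (0.1553, -0.0409),
  (x̄ - mu_0)^T · [...] = (1.5)·(0.1553) + (-0.3333)·(-0.0409) = 0.2466.

Step 5 — scale by n: T² = 6 · 0.2466 = 1.4797.

T² ≈ 1.4797


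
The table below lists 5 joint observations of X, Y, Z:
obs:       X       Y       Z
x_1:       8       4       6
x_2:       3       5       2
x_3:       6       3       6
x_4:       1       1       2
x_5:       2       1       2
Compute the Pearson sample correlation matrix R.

Step 1 — column means:
  mean(X) = (8 + 3 + 6 + 1 + 2) / 5 = 20/5 = 4
  mean(Y) = (4 + 5 + 3 + 1 + 1) / 5 = 14/5 = 2.8
  mean(Z) = (6 + 2 + 6 + 2 + 2) / 5 = 18/5 = 3.6

Step 2 — sample variances and covariances s[i,j] = (1/(n-1)) · Σ_k (x_{k,i} - mean_i) · (x_{k,j} - mean_j), with n-1 = 4:
  s[X,X] = ((4)·(4) + (-1)·(-1) + (2)·(2) + (-3)·(-3) + (-2)·(-2)) / 4 = 34/4 = 8.5
  s[X,Y] = ((4)·(1.2) + (-1)·(2.2) + (2)·(0.2) + (-3)·(-1.8) + (-2)·(-1.8)) / 4 = 12/4 = 3
  s[X,Z] = ((4)·(2.4) + (-1)·(-1.6) + (2)·(2.4) + (-3)·(-1.6) + (-2)·(-1.6)) / 4 = 24/4 = 6
  s[Y,Y] = ((1.2)·(1.2) + (2.2)·(2.2) + (0.2)·(0.2) + (-1.8)·(-1.8) + (-1.8)·(-1.8)) / 4 = 12.8/4 = 3.2
  s[Y,Z] = ((1.2)·(2.4) + (2.2)·(-1.6) + (0.2)·(2.4) + (-1.8)·(-1.6) + (-1.8)·(-1.6)) / 4 = 5.6/4 = 1.4
  s[Z,Z] = ((2.4)·(2.4) + (-1.6)·(-1.6) + (2.4)·(2.4) + (-1.6)·(-1.6) + (-1.6)·(-1.6)) / 4 = 19.2/4 = 4.8
  Sample standard deviations s_i = √(s[i,i]):
  s(X) = √(8.5) = 2.9155
  s(Y) = √(3.2) = 1.7889
  s(Z) = √(4.8) = 2.1909

Step 3 — r_{ij} = s_{ij} / (s_i · s_j):
  r[X,X] = 1 (diagonal).
  r[X,Y] = 3 / (2.9155 · 1.7889) = 3 / 5.2154 = 0.5752
  r[X,Z] = 6 / (2.9155 · 2.1909) = 6 / 6.3875 = 0.9393
  r[Y,Y] = 1 (diagonal).
  r[Y,Z] = 1.4 / (1.7889 · 2.1909) = 1.4 / 3.9192 = 0.3572
  r[Z,Z] = 1 (diagonal).

R is symmetric with unit diagonal. Assembling:

R = [[1, 0.5752, 0.9393],
 [0.5752, 1, 0.3572],
 [0.9393, 0.3572, 1]]


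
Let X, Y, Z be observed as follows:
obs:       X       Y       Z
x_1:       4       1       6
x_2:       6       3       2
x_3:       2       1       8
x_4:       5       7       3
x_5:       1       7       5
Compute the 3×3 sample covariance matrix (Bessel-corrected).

Step 1 — column means:
  mean(X) = (4 + 6 + 2 + 5 + 1) / 5 = 18/5 = 3.6
  mean(Y) = (1 + 3 + 1 + 7 + 7) / 5 = 19/5 = 3.8
  mean(Z) = (6 + 2 + 8 + 3 + 5) / 5 = 24/5 = 4.8

Step 2 — sample covariance S[i,j] = (1/(n-1)) · Σ_k (x_{k,i} - mean_i) · (x_{k,j} - mean_j), with n-1 = 4.
  S[X,X] = ((0.4)·(0.4) + (2.4)·(2.4) + (-1.6)·(-1.6) + (1.4)·(1.4) + (-2.6)·(-2.6)) / 4 = 17.2/4 = 4.3
  S[X,Y] = ((0.4)·(-2.8) + (2.4)·(-0.8) + (-1.6)·(-2.8) + (1.4)·(3.2) + (-2.6)·(3.2)) / 4 = -2.4/4 = -0.6
  S[X,Z] = ((0.4)·(1.2) + (2.4)·(-2.8) + (-1.6)·(3.2) + (1.4)·(-1.8) + (-2.6)·(0.2)) / 4 = -14.4/4 = -3.6
  S[Y,Y] = ((-2.8)·(-2.8) + (-0.8)·(-0.8) + (-2.8)·(-2.8) + (3.2)·(3.2) + (3.2)·(3.2)) / 4 = 36.8/4 = 9.2
  S[Y,Z] = ((-2.8)·(1.2) + (-0.8)·(-2.8) + (-2.8)·(3.2) + (3.2)·(-1.8) + (3.2)·(0.2)) / 4 = -15.2/4 = -3.8
  S[Z,Z] = ((1.2)·(1.2) + (-2.8)·(-2.8) + (3.2)·(3.2) + (-1.8)·(-1.8) + (0.2)·(0.2)) / 4 = 22.8/4 = 5.7

S is symmetric (S[j,i] = S[i,j]). Assembling:

S = [[4.3, -0.6, -3.6],
 [-0.6, 9.2, -3.8],
 [-3.6, -3.8, 5.7]]


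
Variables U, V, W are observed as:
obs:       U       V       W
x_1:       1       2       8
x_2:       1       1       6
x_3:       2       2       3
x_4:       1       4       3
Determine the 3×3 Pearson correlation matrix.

Step 1 — column means:
  mean(U) = (1 + 1 + 2 + 1) / 4 = 5/4 = 1.25
  mean(V) = (2 + 1 + 2 + 4) / 4 = 9/4 = 2.25
  mean(W) = (8 + 6 + 3 + 3) / 4 = 20/4 = 5

Step 2 — sample variances and covariances s[i,j] = (1/(n-1)) · Σ_k (x_{k,i} - mean_i) · (x_{k,j} - mean_j), with n-1 = 3:
  s[U,U] = ((-0.25)·(-0.25) + (-0.25)·(-0.25) + (0.75)·(0.75) + (-0.25)·(-0.25)) / 3 = 0.75/3 = 0.25
  s[U,V] = ((-0.25)·(-0.25) + (-0.25)·(-1.25) + (0.75)·(-0.25) + (-0.25)·(1.75)) / 3 = -0.25/3 = -0.0833
  s[U,W] = ((-0.25)·(3) + (-0.25)·(1) + (0.75)·(-2) + (-0.25)·(-2)) / 3 = -2/3 = -0.6667
  s[V,V] = ((-0.25)·(-0.25) + (-1.25)·(-1.25) + (-0.25)·(-0.25) + (1.75)·(1.75)) / 3 = 4.75/3 = 1.5833
  s[V,W] = ((-0.25)·(3) + (-1.25)·(1) + (-0.25)·(-2) + (1.75)·(-2)) / 3 = -5/3 = -1.6667
  s[W,W] = ((3)·(3) + (1)·(1) + (-2)·(-2) + (-2)·(-2)) / 3 = 18/3 = 6
  Sample standard deviations s_i = √(s[i,i]):
  s(U) = √(0.25) = 0.5
  s(V) = √(1.5833) = 1.2583
  s(W) = √(6) = 2.4495

Step 3 — r_{ij} = s_{ij} / (s_i · s_j):
  r[U,U] = 1 (diagonal).
  r[U,V] = -0.0833 / (0.5 · 1.2583) = -0.0833 / 0.6292 = -0.1325
  r[U,W] = -0.6667 / (0.5 · 2.4495) = -0.6667 / 1.2247 = -0.5443
  r[V,V] = 1 (diagonal).
  r[V,W] = -1.6667 / (1.2583 · 2.4495) = -1.6667 / 3.0822 = -0.5407
  r[W,W] = 1 (diagonal).

R is symmetric with unit diagonal. Assembling:

R = [[1, -0.1325, -0.5443],
 [-0.1325, 1, -0.5407],
 [-0.5443, -0.5407, 1]]
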